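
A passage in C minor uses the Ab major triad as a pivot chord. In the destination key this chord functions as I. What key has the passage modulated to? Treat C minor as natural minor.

Ab major

The numeral I denotes a major triad on scale degree 1. With Ab on degree 1, the tonic of the new key is Ab.
Degree 1 carries a major triad in major keys, so the destination is Ab major.
Check: the diatonic triads of Ab major are Ab (I), Bbm (ii), Cm (iii), Db (IV), Eb (V), Fm (vi), Gdim (vii°) — Ab major is indeed I.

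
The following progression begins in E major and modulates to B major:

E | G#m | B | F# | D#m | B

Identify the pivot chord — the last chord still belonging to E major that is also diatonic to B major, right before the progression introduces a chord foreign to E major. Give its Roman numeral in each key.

Chords diatonic to E major: E, F#m, G#m, A, B, C#m, D#dim.
Reading the progression, the first chord not in that set is F#, so the modulation leaves E major there.
The chord immediately before F# is B, which is diatonic to both keys: V in E major and I in B major.

B — V in E major, I in B major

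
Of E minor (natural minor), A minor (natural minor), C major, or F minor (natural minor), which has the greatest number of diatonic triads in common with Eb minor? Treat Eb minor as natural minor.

Triads of Eb minor (natural minor): Ebm (i), Fdim (ii°), Gb (III), Abm (iv), Bbm (v), Cb (VI), Db (VII).
E minor (natural minor) shares 0: none.
A minor (natural minor) shares 0: none.
C major shares 0: none.
F minor (natural minor) shares 2: Bbm, Db.
The most common triads (2) are shared with F minor.

F minor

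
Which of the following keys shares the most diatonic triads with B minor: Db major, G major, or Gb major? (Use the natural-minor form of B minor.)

G major

Triads of B minor (natural minor): Bm (i), C#dim (ii°), D (III), Em (iv), F#m (v), G (VI), A (VII).
Db major shares 0: none.
G major shares 4: Bm, D, Em, G.
Gb major shares 0: none.
The most common triads (4) are shared with G major.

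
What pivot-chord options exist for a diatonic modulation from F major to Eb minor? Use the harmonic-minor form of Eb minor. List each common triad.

Triads in F major: F (I), Gm (ii), Am (iii), Bb (IV), C (V), Dm (vi), Edim (vii°).
Triads in Eb minor (harmonic minor): Ebm (i), Fdim (ii°), Gbaug (III+), Abm (iv), Bb (V), Cb (VI), Ddim (vii°).
Shared triads with their functions: Bb (IV in F major, V in Eb minor).

Bb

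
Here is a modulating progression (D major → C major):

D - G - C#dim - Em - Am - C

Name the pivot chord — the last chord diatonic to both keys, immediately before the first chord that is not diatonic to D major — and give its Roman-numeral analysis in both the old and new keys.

Chords diatonic to D major: D, Em, F#m, G, A, Bm, C#dim.
Reading the progression, the first chord not in that set is Am, so the modulation leaves D major there.
The chord immediately before Am is Em, which is diatonic to both keys: ii in D major and iii in C major.

Em — ii in D major, iii in C major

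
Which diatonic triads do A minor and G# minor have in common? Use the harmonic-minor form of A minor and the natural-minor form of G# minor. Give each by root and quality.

Triads in A minor (harmonic minor): Am (i), Bdim (ii°), Caug (III+), Dm (iv), E (V), F (VI), G#dim (vii°).
Triads in G# minor (natural minor): G#m (i), A#dim (ii°), B (III), C#m (iv), D#m (v), E (VI), F# (VII).
Shared triads with their functions: E (V in A minor, VI in G# minor).

E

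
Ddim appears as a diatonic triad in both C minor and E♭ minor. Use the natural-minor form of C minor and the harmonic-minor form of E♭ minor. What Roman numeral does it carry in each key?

ii° in C minor; vii° in E♭ minor

The scale of C minor (natural minor) is C D E♭ F G A♭ B♭; D is degree 2, and the triad built there (D-F-A♭) is diminished, so it is ii°.
The scale of E♭ minor (harmonic minor) is E♭ F G♭ A♭ B♭ C♭ D; D is degree 7, and the triad built there (D-F-A♭) is diminished, so it is vii°.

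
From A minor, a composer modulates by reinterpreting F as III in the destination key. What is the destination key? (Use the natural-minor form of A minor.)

D minor

The numeral III denotes a major triad on scale degree 3. With F on degree 3, the tonic of the new key is D.
Degree 3 carries a major triad in natural-minor keys, so the destination is D minor.
Check: the diatonic triads of D minor (natural minor) are Dm (i), Edim (ii°), F (III), Gm (iv), Am (v), B♭ (VI), C (VII) — F is indeed III.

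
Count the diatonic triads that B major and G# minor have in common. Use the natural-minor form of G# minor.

Diatonic triads of B major: B (I), C#m (ii), D#m (iii), E (IV), F# (V), G#m (vi), A#dim (vii°).
Diatonic triads of G# minor (natural minor): G#m (i), A#dim (ii°), B (III), C#m (iv), D#m (v), E (VI), F# (VII).
Matching root and quality in both lists: B, C#m, D#m, E, F#, G#m, A#dim.
That gives 7 common triads.

7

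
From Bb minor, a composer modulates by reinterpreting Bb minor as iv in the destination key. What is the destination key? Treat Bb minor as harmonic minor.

F minor

The numeral iv denotes a minor triad on scale degree 4. With Bb on degree 4, the tonic of the new key is F.
Degree 4 carries a minor triad in minor keys, so the destination is F minor.
Check: the diatonic triads of F minor (natural minor) are Fm (i), Gdim (ii°), Ab (III), Bbm (iv), Cm (v), Db (VI), Eb (VII) — Bb minor is indeed iv.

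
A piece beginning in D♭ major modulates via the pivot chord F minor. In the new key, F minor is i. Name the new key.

F minor

The numeral i denotes a minor triad on scale degree 1. With F on degree 1, the tonic of the new key is F.
Degree 1 carries a minor triad in minor keys, so the destination is F minor.
Check: the diatonic triads of F minor (natural minor) are Fm (i), Gdim (ii°), A♭ (III), B♭m (iv), Cm (v), D♭ (VI), E♭ (VII) — F minor is indeed i.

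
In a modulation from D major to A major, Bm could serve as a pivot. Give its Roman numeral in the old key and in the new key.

vi in D major; ii in A major

The scale of D major is D E F♯ G A B C♯; B is degree 6, and the triad built there (B-D-F♯) is minor, so it is vi.
The scale of A major is A B C♯ D E F♯ G♯; B is degree 2, and the triad built there (B-D-F♯) is minor, so it is ii.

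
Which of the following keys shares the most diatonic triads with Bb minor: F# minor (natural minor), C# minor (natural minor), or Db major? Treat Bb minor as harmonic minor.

Db major

Triads of Bb minor (harmonic minor): Bb minor (i), C diminished (ii°), Db augmented (III+), Eb minor (iv), F major (V), Gb major (VI), A diminished (vii°).
F# minor (natural minor) shares 0: none.
C# minor (natural minor) shares 0: none.
Db major shares 4: Bbm, Cdim, Ebm, Gb.
The most common triads (4) are shared with Db major.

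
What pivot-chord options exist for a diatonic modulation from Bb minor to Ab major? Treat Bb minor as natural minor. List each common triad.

Bbm, Db, Fm, Ab

Triads in Bb minor (natural minor): Bbm (i), Cdim (ii°), Db (III), Ebm (iv), Fm (v), Gb (VI), Ab (VII).
Triads in Ab major: Ab (I), Bbm (ii), Cm (iii), Db (IV), Eb (V), Fm (vi), Gdim (vii°).
Shared triads with their functions: Bbm (i in Bb minor, ii in Ab major); Db (III in Bb minor, IV in Ab major); Fm (v in Bb minor, vi in Ab major); Ab (VII in Bb minor, I in Ab major).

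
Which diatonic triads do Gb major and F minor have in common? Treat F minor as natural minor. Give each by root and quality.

Bbm, Db

Triads in Gb major: Gb (I), Abm (ii), Bbm (iii), Cb (IV), Db (V), Ebm (vi), Fdim (vii°).
Triads in F minor (natural minor): Fm (i), Gdim (ii°), Ab (III), Bbm (iv), Cm (v), Db (VI), Eb (VII).
Shared triads with their functions: Bbm (iii in Gb major, iv in F minor); Db (V in Gb major, VI in F minor).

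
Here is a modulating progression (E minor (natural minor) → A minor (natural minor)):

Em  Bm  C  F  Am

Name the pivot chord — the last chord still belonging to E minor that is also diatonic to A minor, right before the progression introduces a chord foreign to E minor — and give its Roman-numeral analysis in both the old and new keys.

C — VI in E minor, III in A minor

Chords diatonic to E minor: Em, F#dim, G, Am, Bm, C, D.
Reading the progression, the first chord not in that set is F, so the modulation leaves E minor there.
The chord immediately before F is C, which is diatonic to both keys: VI in E minor and III in A minor.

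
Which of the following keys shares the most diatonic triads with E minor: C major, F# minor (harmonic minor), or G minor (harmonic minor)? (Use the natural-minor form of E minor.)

C major

Triads of E minor (natural minor): Em (i), F#dim (ii°), G (III), Am (iv), Bm (v), C (VI), D (VII).
C major shares 4: Em, G, Am, C.
F# minor (harmonic minor) shares 2: Bm, D.
G minor (harmonic minor) shares 2: F#dim, D.
The most common triads (4) are shared with C major.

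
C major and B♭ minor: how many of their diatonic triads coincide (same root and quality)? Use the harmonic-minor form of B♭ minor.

Diatonic triads of C major: C major (I), D minor (ii), E minor (iii), F major (IV), G major (V), A minor (vi), B diminished (vii°).
Diatonic triads of B♭ minor (harmonic minor): B♭ minor (i), C diminished (ii°), D♭ augmented (III+), E♭ minor (iv), F major (V), G♭ major (VI), A diminished (vii°).
Matching root and quality in both lists: F major.
That gives 1 common triad.

1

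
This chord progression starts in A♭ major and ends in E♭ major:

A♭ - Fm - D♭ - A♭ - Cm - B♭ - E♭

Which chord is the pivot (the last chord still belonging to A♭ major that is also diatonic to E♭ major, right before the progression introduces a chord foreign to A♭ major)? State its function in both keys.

Cm — iii in A♭ major, vi in E♭ major

Chords diatonic to A♭ major: A♭, B♭m, Cm, D♭, E♭, Fm, Gdim.
Reading the progression, the first chord not in that set is B♭, so the modulation leaves A♭ major there.
The chord immediately before B♭ is Cm, which is diatonic to both keys: iii in A♭ major and vi in E♭ major.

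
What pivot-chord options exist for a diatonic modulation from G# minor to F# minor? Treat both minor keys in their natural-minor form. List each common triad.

Triads in G# minor (natural minor): G#m (i), A#dim (ii°), B (III), C#m (iv), D#m (v), E (VI), F# (VII).
Triads in F# minor (natural minor): F#m (i), G#dim (ii°), A (III), Bm (iv), C#m (v), D (VI), E (VII).
Shared triads with their functions: C#m (iv in G# minor, v in F# minor); E (VI in G# minor, VII in F# minor).

C#m, E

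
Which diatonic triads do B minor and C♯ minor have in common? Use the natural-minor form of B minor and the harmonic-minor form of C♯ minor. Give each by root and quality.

F♯m, A

Triads in B minor (natural minor): Bm (i), C♯dim (ii°), D (III), Em (iv), F♯m (v), G (VI), A (VII).
Triads in C♯ minor (harmonic minor): C♯m (i), D♯dim (ii°), Eaug (III+), F♯m (iv), G♯ (V), A (VI), B♯dim (vii°).
Shared triads with their functions: F♯m (v in B minor, iv in C♯ minor); A (VII in B minor, VI in C♯ minor).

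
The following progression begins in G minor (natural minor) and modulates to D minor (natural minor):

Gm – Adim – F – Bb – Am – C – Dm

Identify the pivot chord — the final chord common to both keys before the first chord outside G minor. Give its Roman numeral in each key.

Bb — III in G minor, VI in D minor

Chords diatonic to G minor: Gm, Adim, Bb, Cm, Dm, Eb, F.
Reading the progression, the first chord not in that set is Am, so the modulation leaves G minor there.
The chord immediately before Am is Bb, which is diatonic to both keys: III in G minor and VI in D minor.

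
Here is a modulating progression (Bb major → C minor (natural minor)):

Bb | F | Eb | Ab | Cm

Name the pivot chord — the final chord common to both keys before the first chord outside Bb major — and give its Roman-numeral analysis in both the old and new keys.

Chords diatonic to Bb major: Bb, Cm, Dm, Eb, F, Gm, Adim.
Reading the progression, the first chord not in that set is Ab, so the modulation leaves Bb major there.
The chord immediately before Ab is Eb, which is diatonic to both keys: IV in Bb major and III in C minor.

Eb — IV in Bb major, III in C minor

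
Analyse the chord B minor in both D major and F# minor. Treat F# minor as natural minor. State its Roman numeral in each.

vi in D major; iv in F# minor

The scale of D major is D E F# G A B C#; B is degree 6, and the triad built there (B-D-F#) is minor, so it is vi.
The scale of F# minor (natural minor) is F# G# A B C# D E; B is degree 4, and the triad built there (B-D-F#) is minor, so it is iv.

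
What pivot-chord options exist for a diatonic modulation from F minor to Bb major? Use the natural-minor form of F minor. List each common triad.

Triads in F minor (natural minor): Fm (i), Gdim (ii°), Ab (III), Bbm (iv), Cm (v), Db (VI), Eb (VII).
Triads in Bb major: Bb (I), Cm (ii), Dm (iii), Eb (IV), F (V), Gm (vi), Adim (vii°).
Shared triads with their functions: Cm (v in F minor, ii in Bb major); Eb (VII in F minor, IV in Bb major).

Cm, Eb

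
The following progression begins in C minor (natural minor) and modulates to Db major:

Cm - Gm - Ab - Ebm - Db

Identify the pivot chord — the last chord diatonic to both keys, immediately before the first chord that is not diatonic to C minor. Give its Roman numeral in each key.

Ab — VI in C minor, V in Db major

Chords diatonic to C minor: Cm, Ddim, Eb, Fm, Gm, Ab, Bb.
Reading the progression, the first chord not in that set is Ebm, so the modulation leaves C minor there.
The chord immediately before Ebm is Ab, which is diatonic to both keys: VI in C minor and V in Db major.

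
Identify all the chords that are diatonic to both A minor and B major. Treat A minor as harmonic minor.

E

Triads in A minor (harmonic minor): Am (i), Bdim (ii°), Caug (III+), Dm (iv), E (V), F (VI), G♯dim (vii°).
Triads in B major: B (I), C♯m (ii), D♯m (iii), E (IV), F♯ (V), G♯m (vi), A♯dim (vii°).
Shared triads with their functions: E (V in A minor, IV in B major).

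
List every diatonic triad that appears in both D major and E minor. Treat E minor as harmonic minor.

Em

Triads in D major: D (I), Em (ii), F#m (iii), G (IV), A (V), Bm (vi), C#dim (vii°).
Triads in E minor (harmonic minor): Em (i), F#dim (ii°), Gaug (III+), Am (iv), B (V), C (VI), D#dim (vii°).
Shared triads with their functions: Em (ii in D major, i in E minor).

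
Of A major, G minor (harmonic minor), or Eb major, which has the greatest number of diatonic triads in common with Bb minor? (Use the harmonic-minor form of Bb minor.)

Triads of Bb minor (harmonic minor): Bbm (i), Cdim (ii°), Dbaug (III+), Ebm (iv), F (V), Gb (VI), Adim (vii°).
A major shares 0: none.
G minor (harmonic minor) shares 1: Adim.
Eb major shares 0: none.
The most common triads (1) are shared with G minor.

G minor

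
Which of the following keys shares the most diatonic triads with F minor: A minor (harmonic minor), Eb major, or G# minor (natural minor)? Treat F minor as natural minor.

Eb major

Triads of F minor (natural minor): F minor (i), G diminished (ii°), Ab major (III), Bb minor (iv), C minor (v), Db major (VI), Eb major (VII).
A minor (harmonic minor) shares 0: none.
Eb major shares 4: Fm, Ab, Cm, Eb.
G# minor (natural minor) shares 0: none.
The most common triads (4) are shared with Eb major.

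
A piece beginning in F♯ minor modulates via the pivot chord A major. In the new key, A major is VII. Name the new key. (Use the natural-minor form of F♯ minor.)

The numeral VII denotes a major triad on scale degree 7. With A on degree 7, the tonic of the new key is B.
Degree 7 carries a major triad in natural-minor keys, so the destination is B minor.
Check: the diatonic triads of B minor (natural minor) are Bm (i), C♯dim (ii°), D (III), Em (iv), F♯m (v), G (VI), A (VII) — A major is indeed VII.

B minor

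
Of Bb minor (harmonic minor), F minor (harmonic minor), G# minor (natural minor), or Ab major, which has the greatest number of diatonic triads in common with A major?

Triads of A major: A major (I), B minor (ii), C# minor (iii), D major (IV), E major (V), F# minor (vi), G# diminished (vii°).
Bb minor (harmonic minor) shares 0: none.
F minor (harmonic minor) shares 0: none.
G# minor (natural minor) shares 2: C#m, E.
Ab major shares 0: none.
The most common triads (2) are shared with G# minor.

G# minor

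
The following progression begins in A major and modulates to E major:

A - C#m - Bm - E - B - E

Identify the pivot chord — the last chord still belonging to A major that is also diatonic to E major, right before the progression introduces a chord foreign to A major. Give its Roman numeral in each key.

E — V in A major, I in E major

Chords diatonic to A major: A, Bm, C#m, D, E, F#m, G#dim.
Reading the progression, the first chord not in that set is B, so the modulation leaves A major there.
The chord immediately before B is E, which is diatonic to both keys: V in A major and I in E major.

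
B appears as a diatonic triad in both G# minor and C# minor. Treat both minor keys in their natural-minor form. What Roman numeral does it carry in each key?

The scale of G# minor (natural minor) is G# A# B C# D# E F#; B is degree 3, and the triad built there (B-D#-F#) is major, so it is III.
The scale of C# minor (natural minor) is C# D# E F# G# A B; B is degree 7, and the triad built there (B-D#-F#) is major, so it is VII.

III in G# minor; VII in C# minor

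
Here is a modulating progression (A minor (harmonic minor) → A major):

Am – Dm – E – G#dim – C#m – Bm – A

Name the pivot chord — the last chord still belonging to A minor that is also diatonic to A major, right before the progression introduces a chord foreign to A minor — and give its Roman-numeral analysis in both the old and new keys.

G#dim — vii° in A minor, vii° in A major

Chords diatonic to A minor: Am, Bdim, Caug, Dm, E, F, G#dim.
Reading the progression, the first chord not in that set is C#m, so the modulation leaves A minor there.
The chord immediately before C#m is G#dim, which is diatonic to both keys: vii° in A minor and vii° in A major.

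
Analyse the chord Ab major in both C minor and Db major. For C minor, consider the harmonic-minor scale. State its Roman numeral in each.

VI in C minor; V in Db major

The scale of C minor (harmonic minor) is C D Eb F G Ab B; Ab is degree 6, and the triad built there (Ab-C-Eb) is major, so it is VI.
The scale of Db major is Db Eb F Gb Ab Bb C; Ab is degree 5, and the triad built there (Ab-C-Eb) is major, so it is V.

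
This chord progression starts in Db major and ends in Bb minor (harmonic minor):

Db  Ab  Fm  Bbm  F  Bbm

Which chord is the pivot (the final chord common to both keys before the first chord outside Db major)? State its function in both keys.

Chords diatonic to Db major: Db, Ebm, Fm, Gb, Ab, Bbm, Cdim.
Reading the progression, the first chord not in that set is F, so the modulation leaves Db major there.
The chord immediately before F is Bbm, which is diatonic to both keys: vi in Db major and i in Bb minor.

Bbm — vi in Db major, i in Bb minor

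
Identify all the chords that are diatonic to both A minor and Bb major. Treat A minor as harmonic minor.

Triads in A minor (harmonic minor): Am (i), Bdim (ii°), Caug (III+), Dm (iv), E (V), F (VI), G#dim (vii°).
Triads in Bb major: Bb (I), Cm (ii), Dm (iii), Eb (IV), F (V), Gm (vi), Adim (vii°).
Shared triads with their functions: Dm (iv in A minor, iii in Bb major); F (VI in A minor, V in Bb major).

Dm, F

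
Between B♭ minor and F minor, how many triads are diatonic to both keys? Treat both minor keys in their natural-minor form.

Diatonic triads of B♭ minor (natural minor): B♭ minor (i), C diminished (ii°), D♭ major (III), E♭ minor (iv), F minor (v), G♭ major (VI), A♭ major (VII).
Diatonic triads of F minor (natural minor): F minor (i), G diminished (ii°), A♭ major (III), B♭ minor (iv), C minor (v), D♭ major (VI), E♭ major (VII).
Matching root and quality in both lists: B♭ minor, D♭ major, F minor, A♭ major.
That gives 4 common triads.

4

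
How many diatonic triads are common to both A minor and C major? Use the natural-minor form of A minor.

7

Diatonic triads of A minor (natural minor): A minor (i), B diminished (ii°), C major (III), D minor (iv), E minor (v), F major (VI), G major (VII).
Diatonic triads of C major: C major (I), D minor (ii), E minor (iii), F major (IV), G major (V), A minor (vi), B diminished (vii°).
Matching root and quality in both lists: A minor, B diminished, C major, D minor, E minor, F major, G major.
That gives 7 common triads.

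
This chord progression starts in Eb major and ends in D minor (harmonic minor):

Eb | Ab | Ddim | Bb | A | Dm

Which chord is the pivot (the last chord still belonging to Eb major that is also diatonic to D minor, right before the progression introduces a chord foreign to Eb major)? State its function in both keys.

Bb — V in Eb major, VI in D minor

Chords diatonic to Eb major: Eb, Fm, Gm, Ab, Bb, Cm, Ddim.
Reading the progression, the first chord not in that set is A, so the modulation leaves Eb major there.
The chord immediately before A is Bb, which is diatonic to both keys: V in Eb major and VI in D minor.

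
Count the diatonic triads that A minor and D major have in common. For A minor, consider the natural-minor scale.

Diatonic triads of A minor (natural minor): Am (i), Bdim (ii°), C (III), Dm (iv), Em (v), F (VI), G (VII).
Diatonic triads of D major: D (I), Em (ii), F#m (iii), G (IV), A (V), Bm (vi), C#dim (vii°).
Matching root and quality in both lists: Em, G.
That gives 2 common triads.

2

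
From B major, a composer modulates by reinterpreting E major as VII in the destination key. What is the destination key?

The numeral VII denotes a major triad on scale degree 7. With E on degree 7, the tonic of the new key is F#.
Degree 7 carries a major triad in natural-minor keys, so the destination is F# minor.
Check: the diatonic triads of F# minor (natural minor) are F#m (i), G#dim (ii°), A (III), Bm (iv), C#m (v), D (VI), E (VII) — E major is indeed VII.

F# minor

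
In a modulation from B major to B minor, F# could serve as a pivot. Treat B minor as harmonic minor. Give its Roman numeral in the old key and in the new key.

The scale of B major is B C# D# E F# G# A#; F# is degree 5, and the triad built there (F#-A#-C#) is major, so it is V.
The scale of B minor (harmonic minor) is B C# D E F# G A#; F# is degree 5, and the triad built there (F#-A#-C#) is major, so it is V.

V in B major; V in B minor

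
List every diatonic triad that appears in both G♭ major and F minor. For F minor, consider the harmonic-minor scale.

Triads in G♭ major: G♭ (I), A♭m (ii), B♭m (iii), C♭ (IV), D♭ (V), E♭m (vi), Fdim (vii°).
Triads in F minor (harmonic minor): Fm (i), Gdim (ii°), A♭aug (III+), B♭m (iv), C (V), D♭ (VI), Edim (vii°).
Shared triads with their functions: B♭m (iii in G♭ major, iv in F minor); D♭ (V in G♭ major, VI in F minor).

B♭m, D♭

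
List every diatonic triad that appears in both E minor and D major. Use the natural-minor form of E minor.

Triads in E minor (natural minor): E minor (i), F# diminished (ii°), G major (III), A minor (iv), B minor (v), C major (VI), D major (VII).
Triads in D major: D major (I), E minor (ii), F# minor (iii), G major (IV), A major (V), B minor (vi), C# diminished (vii°).
Shared triads with their functions: E minor (i in E minor, ii in D major); G major (III in E minor, IV in D major); B minor (v in E minor, vi in D major); D major (VII in E minor, I in D major).

Em, G, Bm, D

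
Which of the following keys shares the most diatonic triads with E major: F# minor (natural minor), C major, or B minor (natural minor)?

Triads of E major: E major (I), F# minor (ii), G# minor (iii), A major (IV), B major (V), C# minor (vi), D# diminished (vii°).
F# minor (natural minor) shares 4: E, F#m, A, C#m.
C major shares 0: none.
B minor (natural minor) shares 2: F#m, A.
The most common triads (4) are shared with F# minor.

F# minor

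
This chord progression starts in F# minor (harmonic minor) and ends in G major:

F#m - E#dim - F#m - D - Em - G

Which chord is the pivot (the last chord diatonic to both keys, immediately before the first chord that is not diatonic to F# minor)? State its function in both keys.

Chords diatonic to F# minor: F#m, G#dim, Aaug, Bm, C#, D, E#dim.
Reading the progression, the first chord not in that set is Em, so the modulation leaves F# minor there.
The chord immediately before Em is D, which is diatonic to both keys: VI in F# minor and V in G major.

D — VI in F# minor, V in G major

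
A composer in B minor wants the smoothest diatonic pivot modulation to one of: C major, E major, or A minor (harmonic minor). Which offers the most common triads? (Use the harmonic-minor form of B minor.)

C major

Triads of B minor (harmonic minor): Bm (i), C#dim (ii°), Daug (III+), Em (iv), F# (V), G (VI), A#dim (vii°).
C major shares 2: Em, G.
E major shares 0: none.
A minor (harmonic minor) shares 0: none.
The most common triads (2) are shared with C major.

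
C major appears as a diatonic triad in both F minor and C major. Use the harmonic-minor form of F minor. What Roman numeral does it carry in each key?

V in F minor; I in C major

The scale of F minor (harmonic minor) is F G Ab Bb C Db E; C is degree 5, and the triad built there (C-E-G) is major, so it is V.
The scale of C major is C D E F G A B; C is degree 1, and the triad built there (C-E-G) is major, so it is I.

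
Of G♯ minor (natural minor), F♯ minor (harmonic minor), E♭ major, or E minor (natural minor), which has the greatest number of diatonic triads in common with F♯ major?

G♯ minor

Triads of F♯ major: F♯ major (I), G♯ minor (ii), A♯ minor (iii), B major (IV), C♯ major (V), D♯ minor (vi), E♯ diminished (vii°).
G♯ minor (natural minor) shares 4: F♯, G♯m, B, D♯m.
F♯ minor (harmonic minor) shares 2: C♯, E♯dim.
E♭ major shares 0: none.
E minor (natural minor) shares 0: none.
The most common triads (4) are shared with G♯ minor.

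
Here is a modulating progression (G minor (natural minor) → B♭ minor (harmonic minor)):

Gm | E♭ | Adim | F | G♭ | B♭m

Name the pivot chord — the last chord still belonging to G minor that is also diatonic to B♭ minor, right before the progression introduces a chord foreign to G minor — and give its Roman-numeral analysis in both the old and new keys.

Chords diatonic to G minor: Gm, Adim, B♭, Cm, Dm, E♭, F.
Reading the progression, the first chord not in that set is G♭, so the modulation leaves G minor there.
The chord immediately before G♭ is F, which is diatonic to both keys: VII in G minor and V in B♭ minor.

F — VII in G minor, V in B♭ minor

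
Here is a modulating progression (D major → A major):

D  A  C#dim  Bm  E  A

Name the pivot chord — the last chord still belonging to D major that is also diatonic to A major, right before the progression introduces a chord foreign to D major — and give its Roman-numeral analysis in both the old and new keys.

Chords diatonic to D major: D, Em, F#m, G, A, Bm, C#dim.
Reading the progression, the first chord not in that set is E, so the modulation leaves D major there.
The chord immediately before E is Bm, which is diatonic to both keys: vi in D major and ii in A major.

Bm — vi in D major, ii in A major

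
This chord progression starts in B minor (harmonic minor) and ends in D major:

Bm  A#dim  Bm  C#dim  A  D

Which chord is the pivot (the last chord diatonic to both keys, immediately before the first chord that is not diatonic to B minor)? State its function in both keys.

C#dim — ii° in B minor, vii° in D major

Chords diatonic to B minor: Bm, C#dim, Daug, Em, F#, G, A#dim.
Reading the progression, the first chord not in that set is A, so the modulation leaves B minor there.
The chord immediately before A is C#dim, which is diatonic to both keys: ii° in B minor and vii° in D major.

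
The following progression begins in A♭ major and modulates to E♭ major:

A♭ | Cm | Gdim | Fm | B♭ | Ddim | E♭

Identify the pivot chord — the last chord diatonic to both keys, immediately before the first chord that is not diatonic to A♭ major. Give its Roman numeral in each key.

Chords diatonic to A♭ major: A♭, B♭m, Cm, D♭, E♭, Fm, Gdim.
Reading the progression, the first chord not in that set is B♭, so the modulation leaves A♭ major there.
The chord immediately before B♭ is Fm, which is diatonic to both keys: vi in A♭ major and ii in E♭ major.

Fm — vi in A♭ major, ii in E♭ major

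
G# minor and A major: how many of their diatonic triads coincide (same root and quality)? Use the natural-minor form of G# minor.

2

Diatonic triads of G# minor (natural minor): G#m (i), A#dim (ii°), B (III), C#m (iv), D#m (v), E (VI), F# (VII).
Diatonic triads of A major: A (I), Bm (ii), C#m (iii), D (IV), E (V), F#m (vi), G#dim (vii°).
Matching root and quality in both lists: C#m, E.
That gives 2 common triads.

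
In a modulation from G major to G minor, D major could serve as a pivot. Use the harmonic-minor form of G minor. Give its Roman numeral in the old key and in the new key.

V in G major; V in G minor

The scale of G major is G A B C D E F♯; D is degree 5, and the triad built there (D-F♯-A) is major, so it is V.
The scale of G minor (harmonic minor) is G A B♭ C D E♭ F♯; D is degree 5, and the triad built there (D-F♯-A) is major, so it is V.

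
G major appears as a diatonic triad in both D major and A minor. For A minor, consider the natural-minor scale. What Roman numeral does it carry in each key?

IV in D major; VII in A minor

The scale of D major is D E F# G A B C#; G is degree 4, and the triad built there (G-B-D) is major, so it is IV.
The scale of A minor (natural minor) is A B C D E F G; G is degree 7, and the triad built there (G-B-D) is major, so it is VII.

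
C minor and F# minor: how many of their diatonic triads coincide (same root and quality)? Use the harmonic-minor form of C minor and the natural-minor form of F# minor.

0

Diatonic triads of C minor (harmonic minor): Cm (i), Ddim (ii°), Ebaug (III+), Fm (iv), G (V), Ab (VI), Bdim (vii°).
Diatonic triads of F# minor (natural minor): F#m (i), G#dim (ii°), A (III), Bm (iv), C#m (v), D (VI), E (VII).
No triad has the same root and quality in both keys.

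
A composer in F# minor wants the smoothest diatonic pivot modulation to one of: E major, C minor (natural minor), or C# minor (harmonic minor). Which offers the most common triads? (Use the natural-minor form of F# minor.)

E major

Triads of F# minor (natural minor): F# minor (i), G# diminished (ii°), A major (III), B minor (iv), C# minor (v), D major (VI), E major (VII).
E major shares 4: F#m, A, C#m, E.
C minor (natural minor) shares 0: none.
C# minor (harmonic minor) shares 3: F#m, A, C#m.
The most common triads (4) are shared with E major.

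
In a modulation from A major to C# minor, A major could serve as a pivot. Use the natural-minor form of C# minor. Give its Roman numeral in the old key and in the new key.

I in A major; VI in C# minor

The scale of A major is A B C# D E F# G#; A is degree 1, and the triad built there (A-C#-E) is major, so it is I.
The scale of C# minor (natural minor) is C# D# E F# G# A B; A is degree 6, and the triad built there (A-C#-E) is major, so it is VI.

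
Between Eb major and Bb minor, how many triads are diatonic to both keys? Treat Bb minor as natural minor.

Diatonic triads of Eb major: Eb (I), Fm (ii), Gm (iii), Ab (IV), Bb (V), Cm (vi), Ddim (vii°).
Diatonic triads of Bb minor (natural minor): Bbm (i), Cdim (ii°), Db (III), Ebm (iv), Fm (v), Gb (VI), Ab (VII).
Matching root and quality in both lists: Fm, Ab.
That gives 2 common triads.

2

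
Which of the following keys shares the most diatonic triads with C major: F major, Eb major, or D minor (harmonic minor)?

F major

Triads of C major: C (I), Dm (ii), Em (iii), F (IV), G (V), Am (vi), Bdim (vii°).
F major shares 4: C, Dm, F, Am.
Eb major shares 0: none.
D minor (harmonic minor) shares 1: Dm.
The most common triads (4) are shared with F major.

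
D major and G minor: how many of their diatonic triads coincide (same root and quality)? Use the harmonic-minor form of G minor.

Diatonic triads of D major: D (I), Em (ii), F#m (iii), G (IV), A (V), Bm (vi), C#dim (vii°).
Diatonic triads of G minor (harmonic minor): Gm (i), Adim (ii°), Bbaug (III+), Cm (iv), D (V), Eb (VI), F#dim (vii°).
Matching root and quality in both lists: D.
That gives 1 common triad.

1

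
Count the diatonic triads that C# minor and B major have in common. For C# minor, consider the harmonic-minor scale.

Diatonic triads of C# minor (harmonic minor): C#m (i), D#dim (ii°), Eaug (III+), F#m (iv), G# (V), A (VI), B#dim (vii°).
Diatonic triads of B major: B (I), C#m (ii), D#m (iii), E (IV), F# (V), G#m (vi), A#dim (vii°).
Matching root and quality in both lists: C#m.
That gives 1 common triad.

1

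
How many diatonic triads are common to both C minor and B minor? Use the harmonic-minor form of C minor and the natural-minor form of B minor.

1

Diatonic triads of C minor (harmonic minor): Cm (i), Ddim (ii°), Ebaug (III+), Fm (iv), G (V), Ab (VI), Bdim (vii°).
Diatonic triads of B minor (natural minor): Bm (i), C#dim (ii°), D (III), Em (iv), F#m (v), G (VI), A (VII).
Matching root and quality in both lists: G.
That gives 1 common triad.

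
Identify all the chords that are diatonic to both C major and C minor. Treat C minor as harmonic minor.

G, Bdim

Triads in C major: C major (I), D minor (ii), E minor (iii), F major (IV), G major (V), A minor (vi), B diminished (vii°).
Triads in C minor (harmonic minor): C minor (i), D diminished (ii°), Eb augmented (III+), F minor (iv), G major (V), Ab major (VI), B diminished (vii°).
Shared triads with their functions: G major (V in C major, V in C minor); B diminished (vii° in C major, vii° in C minor).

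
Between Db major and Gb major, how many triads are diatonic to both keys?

Diatonic triads of Db major: Db major (I), Eb minor (ii), F minor (iii), Gb major (IV), Ab major (V), Bb minor (vi), C diminished (vii°).
Diatonic triads of Gb major: Gb major (I), Ab minor (ii), Bb minor (iii), Cb major (IV), Db major (V), Eb minor (vi), F diminished (vii°).
Matching root and quality in both lists: Db major, Eb minor, Gb major, Bb minor.
That gives 4 common triads.

4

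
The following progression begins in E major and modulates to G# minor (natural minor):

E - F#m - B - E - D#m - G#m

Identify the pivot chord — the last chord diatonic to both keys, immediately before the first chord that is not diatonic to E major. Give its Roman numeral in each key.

E — I in E major, VI in G# minor

Chords diatonic to E major: E, F#m, G#m, A, B, C#m, D#dim.
Reading the progression, the first chord not in that set is D#m, so the modulation leaves E major there.
The chord immediately before D#m is E, which is diatonic to both keys: I in E major and VI in G# minor.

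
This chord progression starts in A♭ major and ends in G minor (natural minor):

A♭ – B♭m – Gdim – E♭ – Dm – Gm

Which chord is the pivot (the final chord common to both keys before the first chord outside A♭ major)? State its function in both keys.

Chords diatonic to A♭ major: A♭, B♭m, Cm, D♭, E♭, Fm, Gdim.
Reading the progression, the first chord not in that set is Dm, so the modulation leaves A♭ major there.
The chord immediately before Dm is E♭, which is diatonic to both keys: V in A♭ major and VI in G minor.

E♭ — V in A♭ major, VI in G minor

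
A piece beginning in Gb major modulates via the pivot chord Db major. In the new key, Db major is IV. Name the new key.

Ab major

The numeral IV denotes a major triad on scale degree 4. With Db on degree 4, the tonic of the new key is Ab.
Degree 4 carries a major triad in major keys, so the destination is Ab major.
Check: the diatonic triads of Ab major are Ab (I), Bbm (ii), Cm (iii), Db (IV), Eb (V), Fm (vi), Gdim (vii°) — Db major is indeed IV.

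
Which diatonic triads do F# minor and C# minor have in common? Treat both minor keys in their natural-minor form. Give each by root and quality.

F#m, A, C#m, E

Triads in F# minor (natural minor): F#m (i), G#dim (ii°), A (III), Bm (iv), C#m (v), D (VI), E (VII).
Triads in C# minor (natural minor): C#m (i), D#dim (ii°), E (III), F#m (iv), G#m (v), A (VI), B (VII).
Shared triads with their functions: F#m (i in F# minor, iv in C# minor); A (III in F# minor, VI in C# minor); C#m (v in F# minor, i in C# minor); E (VII in F# minor, III in C# minor).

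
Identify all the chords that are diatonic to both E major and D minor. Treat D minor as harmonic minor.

A

Triads in E major: E (I), F#m (ii), G#m (iii), A (IV), B (V), C#m (vi), D#dim (vii°).
Triads in D minor (harmonic minor): Dm (i), Edim (ii°), Faug (III+), Gm (iv), A (V), Bb (VI), C#dim (vii°).
Shared triads with their functions: A (IV in E major, V in D minor).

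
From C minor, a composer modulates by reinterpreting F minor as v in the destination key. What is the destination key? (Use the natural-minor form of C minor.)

The numeral v denotes a minor triad on scale degree 5. With F on degree 5, the tonic of the new key is Bb.
Degree 5 carries a minor triad in natural-minor keys, so the destination is Bb minor.
Check: the diatonic triads of Bb minor (natural minor) are Bbm (i), Cdim (ii°), Db (III), Ebm (iv), Fm (v), Gb (VI), Ab (VII) — F minor is indeed v.

Bb minor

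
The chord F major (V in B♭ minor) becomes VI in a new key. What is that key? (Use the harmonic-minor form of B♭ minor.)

A minor

The numeral VI denotes a major triad on scale degree 6. With F on degree 6, the tonic of the new key is A.
Degree 6 carries a major triad in minor keys, so the destination is A minor.
Check: the diatonic triads of A minor (natural minor) are Am (i), Bdim (ii°), C (III), Dm (iv), Em (v), F (VI), G (VII) — F major is indeed VI.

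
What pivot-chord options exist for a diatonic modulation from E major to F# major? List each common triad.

G#m, B

Triads in E major: E major (I), F# minor (ii), G# minor (iii), A major (IV), B major (V), C# minor (vi), D# diminished (vii°).
Triads in F# major: F# major (I), G# minor (ii), A# minor (iii), B major (IV), C# major (V), D# minor (vi), E# diminished (vii°).
Shared triads with their functions: G# minor (iii in E major, ii in F# major); B major (V in E major, IV in F# major).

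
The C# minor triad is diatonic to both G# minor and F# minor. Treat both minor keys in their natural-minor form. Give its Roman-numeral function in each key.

iv in G# minor; v in F# minor

The scale of G# minor (natural minor) is G# A# B C# D# E F#; C# is degree 4, and the triad built there (C#-E-G#) is minor, so it is iv.
The scale of F# minor (natural minor) is F# G# A B C# D E; C# is degree 5, and the triad built there (C#-E-G#) is minor, so it is v.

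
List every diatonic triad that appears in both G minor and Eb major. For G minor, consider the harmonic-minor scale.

Gm, Cm, Eb

Triads in G minor (harmonic minor): Gm (i), Adim (ii°), Bbaug (III+), Cm (iv), D (V), Eb (VI), F#dim (vii°).
Triads in Eb major: Eb (I), Fm (ii), Gm (iii), Ab (IV), Bb (V), Cm (vi), Ddim (vii°).
Shared triads with their functions: Gm (i in G minor, iii in Eb major); Cm (iv in G minor, vi in Eb major); Eb (VI in G minor, I in Eb major).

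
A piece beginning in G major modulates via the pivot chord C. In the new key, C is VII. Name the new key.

D minor

The numeral VII denotes a major triad on scale degree 7. With C on degree 7, the tonic of the new key is D.
Degree 7 carries a major triad in natural-minor keys, so the destination is D minor.
Check: the diatonic triads of D minor (natural minor) are Dm (i), Edim (ii°), F (III), Gm (iv), Am (v), Bb (VI), C (VII) — C is indeed VII.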